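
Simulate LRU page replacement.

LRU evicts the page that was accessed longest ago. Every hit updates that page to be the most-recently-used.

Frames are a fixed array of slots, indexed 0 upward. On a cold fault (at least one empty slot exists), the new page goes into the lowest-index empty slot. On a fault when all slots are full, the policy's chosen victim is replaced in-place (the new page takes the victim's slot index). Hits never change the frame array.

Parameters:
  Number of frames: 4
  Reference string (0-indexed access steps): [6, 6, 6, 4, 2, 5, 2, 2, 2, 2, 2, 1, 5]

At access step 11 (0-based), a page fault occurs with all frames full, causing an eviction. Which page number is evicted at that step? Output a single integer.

Step 0: ref 6 -> FAULT, frames=[6,-,-,-]
Step 1: ref 6 -> HIT, frames=[6,-,-,-]
Step 2: ref 6 -> HIT, frames=[6,-,-,-]
Step 3: ref 4 -> FAULT, frames=[6,4,-,-]
Step 4: ref 2 -> FAULT, frames=[6,4,2,-]
Step 5: ref 5 -> FAULT, frames=[6,4,2,5]
Step 6: ref 2 -> HIT, frames=[6,4,2,5]
Step 7: ref 2 -> HIT, frames=[6,4,2,5]
Step 8: ref 2 -> HIT, frames=[6,4,2,5]
Step 9: ref 2 -> HIT, frames=[6,4,2,5]
Step 10: ref 2 -> HIT, frames=[6,4,2,5]
Step 11: ref 1 -> FAULT, evict 6, frames=[1,4,2,5]
At step 11: evicted page 6

Answer: 6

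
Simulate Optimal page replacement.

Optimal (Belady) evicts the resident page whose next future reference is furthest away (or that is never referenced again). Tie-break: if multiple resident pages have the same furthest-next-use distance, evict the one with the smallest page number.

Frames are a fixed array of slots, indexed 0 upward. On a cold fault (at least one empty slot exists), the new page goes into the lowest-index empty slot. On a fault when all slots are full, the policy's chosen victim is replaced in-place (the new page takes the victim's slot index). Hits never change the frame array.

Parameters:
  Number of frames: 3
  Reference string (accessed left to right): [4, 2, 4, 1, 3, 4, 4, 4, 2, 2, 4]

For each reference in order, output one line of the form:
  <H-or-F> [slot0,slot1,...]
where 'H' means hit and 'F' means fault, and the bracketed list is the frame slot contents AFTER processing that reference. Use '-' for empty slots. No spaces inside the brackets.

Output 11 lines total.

F [4,-,-]
F [4,2,-]
H [4,2,-]
F [4,2,1]
F [4,2,3]
H [4,2,3]
H [4,2,3]
H [4,2,3]
H [4,2,3]
H [4,2,3]
H [4,2,3]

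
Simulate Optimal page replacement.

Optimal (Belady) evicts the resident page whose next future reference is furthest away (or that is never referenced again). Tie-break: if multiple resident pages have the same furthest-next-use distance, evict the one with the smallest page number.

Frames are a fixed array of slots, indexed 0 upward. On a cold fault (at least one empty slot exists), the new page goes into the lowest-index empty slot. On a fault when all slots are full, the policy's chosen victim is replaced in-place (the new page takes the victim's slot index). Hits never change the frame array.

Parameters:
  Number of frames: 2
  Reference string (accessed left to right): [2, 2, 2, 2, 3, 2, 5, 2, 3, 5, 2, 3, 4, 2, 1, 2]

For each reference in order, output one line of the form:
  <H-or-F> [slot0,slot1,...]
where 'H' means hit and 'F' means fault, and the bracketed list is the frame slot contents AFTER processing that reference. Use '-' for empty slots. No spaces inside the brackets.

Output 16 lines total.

F [2,-]
H [2,-]
H [2,-]
H [2,-]
F [2,3]
H [2,3]
F [2,5]
H [2,5]
F [3,5]
H [3,5]
F [3,2]
H [3,2]
F [4,2]
H [4,2]
F [1,2]
H [1,2]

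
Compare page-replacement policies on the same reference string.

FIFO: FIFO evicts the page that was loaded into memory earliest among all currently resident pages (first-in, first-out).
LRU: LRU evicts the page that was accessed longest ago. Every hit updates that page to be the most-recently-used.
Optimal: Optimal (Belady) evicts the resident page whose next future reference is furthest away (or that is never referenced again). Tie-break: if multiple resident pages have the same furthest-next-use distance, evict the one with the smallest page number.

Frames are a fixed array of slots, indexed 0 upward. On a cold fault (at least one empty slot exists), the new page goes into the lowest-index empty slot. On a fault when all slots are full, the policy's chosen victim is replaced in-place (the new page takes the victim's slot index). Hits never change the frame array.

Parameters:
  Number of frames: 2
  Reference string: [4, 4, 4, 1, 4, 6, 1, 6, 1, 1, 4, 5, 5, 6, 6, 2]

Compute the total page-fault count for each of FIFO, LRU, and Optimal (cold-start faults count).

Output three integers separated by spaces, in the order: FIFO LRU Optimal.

--- FIFO ---
  step 0: ref 4 -> FAULT, frames=[4,-] (faults so far: 1)
  step 1: ref 4 -> HIT, frames=[4,-] (faults so far: 1)
  step 2: ref 4 -> HIT, frames=[4,-] (faults so far: 1)
  step 3: ref 1 -> FAULT, frames=[4,1] (faults so far: 2)
  step 4: ref 4 -> HIT, frames=[4,1] (faults so far: 2)
  step 5: ref 6 -> FAULT, evict 4, frames=[6,1] (faults so far: 3)
  step 6: ref 1 -> HIT, frames=[6,1] (faults so far: 3)
  step 7: ref 6 -> HIT, frames=[6,1] (faults so far: 3)
  step 8: ref 1 -> HIT, frames=[6,1] (faults so far: 3)
  step 9: ref 1 -> HIT, frames=[6,1] (faults so far: 3)
  step 10: ref 4 -> FAULT, evict 1, frames=[6,4] (faults so far: 4)
  step 11: ref 5 -> FAULT, evict 6, frames=[5,4] (faults so far: 5)
  step 12: ref 5 -> HIT, frames=[5,4] (faults so far: 5)
  step 13: ref 6 -> FAULT, evict 4, frames=[5,6] (faults so far: 6)
  step 14: ref 6 -> HIT, frames=[5,6] (faults so far: 6)
  step 15: ref 2 -> FAULT, evict 5, frames=[2,6] (faults so far: 7)
  FIFO total faults: 7
--- LRU ---
  step 0: ref 4 -> FAULT, frames=[4,-] (faults so far: 1)
  step 1: ref 4 -> HIT, frames=[4,-] (faults so far: 1)
  step 2: ref 4 -> HIT, frames=[4,-] (faults so far: 1)
  step 3: ref 1 -> FAULT, frames=[4,1] (faults so far: 2)
  step 4: ref 4 -> HIT, frames=[4,1] (faults so far: 2)
  step 5: ref 6 -> FAULT, evict 1, frames=[4,6] (faults so far: 3)
  step 6: ref 1 -> FAULT, evict 4, frames=[1,6] (faults so far: 4)
  step 7: ref 6 -> HIT, frames=[1,6] (faults so far: 4)
  step 8: ref 1 -> HIT, frames=[1,6] (faults so far: 4)
  step 9: ref 1 -> HIT, frames=[1,6] (faults so far: 4)
  step 10: ref 4 -> FAULT, evict 6, frames=[1,4] (faults so far: 5)
  step 11: ref 5 -> FAULT, evict 1, frames=[5,4] (faults so far: 6)
  step 12: ref 5 -> HIT, frames=[5,4] (faults so far: 6)
  step 13: ref 6 -> FAULT, evict 4, frames=[5,6] (faults so far: 7)
  step 14: ref 6 -> HIT, frames=[5,6] (faults so far: 7)
  step 15: ref 2 -> FAULT, evict 5, frames=[2,6] (faults so far: 8)
  LRU total faults: 8
--- Optimal ---
  step 0: ref 4 -> FAULT, frames=[4,-] (faults so far: 1)
  step 1: ref 4 -> HIT, frames=[4,-] (faults so far: 1)
  step 2: ref 4 -> HIT, frames=[4,-] (faults so far: 1)
  step 3: ref 1 -> FAULT, frames=[4,1] (faults so far: 2)
  step 4: ref 4 -> HIT, frames=[4,1] (faults so far: 2)
  step 5: ref 6 -> FAULT, evict 4, frames=[6,1] (faults so far: 3)
  step 6: ref 1 -> HIT, frames=[6,1] (faults so far: 3)
  step 7: ref 6 -> HIT, frames=[6,1] (faults so far: 3)
  step 8: ref 1 -> HIT, frames=[6,1] (faults so far: 3)
  step 9: ref 1 -> HIT, frames=[6,1] (faults so far: 3)
  step 10: ref 4 -> FAULT, evict 1, frames=[6,4] (faults so far: 4)
  step 11: ref 5 -> FAULT, evict 4, frames=[6,5] (faults so far: 5)
  step 12: ref 5 -> HIT, frames=[6,5] (faults so far: 5)
  step 13: ref 6 -> HIT, frames=[6,5] (faults so far: 5)
  step 14: ref 6 -> HIT, frames=[6,5] (faults so far: 5)
  step 15: ref 2 -> FAULT, evict 5, frames=[6,2] (faults so far: 6)
  Optimal total faults: 6

Answer: 7 8 6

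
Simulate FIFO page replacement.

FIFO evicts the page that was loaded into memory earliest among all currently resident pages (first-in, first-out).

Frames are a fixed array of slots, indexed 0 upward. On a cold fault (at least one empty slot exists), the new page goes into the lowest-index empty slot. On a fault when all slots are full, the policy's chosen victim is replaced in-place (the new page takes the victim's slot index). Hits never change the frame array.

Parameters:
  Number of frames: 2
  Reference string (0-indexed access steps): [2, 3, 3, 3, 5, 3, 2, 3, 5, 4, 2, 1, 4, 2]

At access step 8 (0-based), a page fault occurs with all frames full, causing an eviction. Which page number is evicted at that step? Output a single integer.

Step 0: ref 2 -> FAULT, frames=[2,-]
Step 1: ref 3 -> FAULT, frames=[2,3]
Step 2: ref 3 -> HIT, frames=[2,3]
Step 3: ref 3 -> HIT, frames=[2,3]
Step 4: ref 5 -> FAULT, evict 2, frames=[5,3]
Step 5: ref 3 -> HIT, frames=[5,3]
Step 6: ref 2 -> FAULT, evict 3, frames=[5,2]
Step 7: ref 3 -> FAULT, evict 5, frames=[3,2]
Step 8: ref 5 -> FAULT, evict 2, frames=[3,5]
At step 8: evicted page 2

Answer: 2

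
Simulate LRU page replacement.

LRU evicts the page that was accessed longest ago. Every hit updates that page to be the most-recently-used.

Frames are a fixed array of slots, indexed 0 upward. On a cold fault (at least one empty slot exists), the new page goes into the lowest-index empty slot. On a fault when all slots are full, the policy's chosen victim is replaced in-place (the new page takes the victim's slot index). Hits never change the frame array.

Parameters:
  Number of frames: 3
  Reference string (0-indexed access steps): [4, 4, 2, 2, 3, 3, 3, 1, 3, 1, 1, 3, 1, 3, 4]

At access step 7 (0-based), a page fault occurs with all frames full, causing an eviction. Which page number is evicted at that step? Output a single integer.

Step 0: ref 4 -> FAULT, frames=[4,-,-]
Step 1: ref 4 -> HIT, frames=[4,-,-]
Step 2: ref 2 -> FAULT, frames=[4,2,-]
Step 3: ref 2 -> HIT, frames=[4,2,-]
Step 4: ref 3 -> FAULT, frames=[4,2,3]
Step 5: ref 3 -> HIT, frames=[4,2,3]
Step 6: ref 3 -> HIT, frames=[4,2,3]
Step 7: ref 1 -> FAULT, evict 4, frames=[1,2,3]
At step 7: evicted page 4

Answer: 4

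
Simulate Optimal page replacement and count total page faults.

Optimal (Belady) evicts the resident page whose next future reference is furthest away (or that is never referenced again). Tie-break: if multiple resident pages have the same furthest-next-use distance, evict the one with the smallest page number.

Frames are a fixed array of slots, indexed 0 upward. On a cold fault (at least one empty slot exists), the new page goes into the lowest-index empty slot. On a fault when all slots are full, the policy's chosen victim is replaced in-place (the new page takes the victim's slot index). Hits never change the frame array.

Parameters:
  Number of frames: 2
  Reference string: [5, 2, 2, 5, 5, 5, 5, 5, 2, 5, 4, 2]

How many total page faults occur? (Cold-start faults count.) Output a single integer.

Answer: 3

Derivation:
Step 0: ref 5 → FAULT, frames=[5,-]
Step 1: ref 2 → FAULT, frames=[5,2]
Step 2: ref 2 → HIT, frames=[5,2]
Step 3: ref 5 → HIT, frames=[5,2]
Step 4: ref 5 → HIT, frames=[5,2]
Step 5: ref 5 → HIT, frames=[5,2]
Step 6: ref 5 → HIT, frames=[5,2]
Step 7: ref 5 → HIT, frames=[5,2]
Step 8: ref 2 → HIT, frames=[5,2]
Step 9: ref 5 → HIT, frames=[5,2]
Step 10: ref 4 → FAULT (evict 5), frames=[4,2]
Step 11: ref 2 → HIT, frames=[4,2]
Total faults: 3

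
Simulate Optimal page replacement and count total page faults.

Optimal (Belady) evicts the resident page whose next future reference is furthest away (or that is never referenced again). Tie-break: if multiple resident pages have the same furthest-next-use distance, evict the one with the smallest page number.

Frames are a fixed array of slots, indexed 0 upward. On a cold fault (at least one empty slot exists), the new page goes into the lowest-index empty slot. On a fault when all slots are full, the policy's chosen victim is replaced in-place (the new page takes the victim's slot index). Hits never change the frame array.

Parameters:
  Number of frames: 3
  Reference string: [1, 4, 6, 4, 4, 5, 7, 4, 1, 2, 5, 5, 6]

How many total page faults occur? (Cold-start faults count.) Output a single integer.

Step 0: ref 1 → FAULT, frames=[1,-,-]
Step 1: ref 4 → FAULT, frames=[1,4,-]
Step 2: ref 6 → FAULT, frames=[1,4,6]
Step 3: ref 4 → HIT, frames=[1,4,6]
Step 4: ref 4 → HIT, frames=[1,4,6]
Step 5: ref 5 → FAULT (evict 6), frames=[1,4,5]
Step 6: ref 7 → FAULT (evict 5), frames=[1,4,7]
Step 7: ref 4 → HIT, frames=[1,4,7]
Step 8: ref 1 → HIT, frames=[1,4,7]
Step 9: ref 2 → FAULT (evict 1), frames=[2,4,7]
Step 10: ref 5 → FAULT (evict 2), frames=[5,4,7]
Step 11: ref 5 → HIT, frames=[5,4,7]
Step 12: ref 6 → FAULT (evict 4), frames=[5,6,7]
Total faults: 8

Answer: 8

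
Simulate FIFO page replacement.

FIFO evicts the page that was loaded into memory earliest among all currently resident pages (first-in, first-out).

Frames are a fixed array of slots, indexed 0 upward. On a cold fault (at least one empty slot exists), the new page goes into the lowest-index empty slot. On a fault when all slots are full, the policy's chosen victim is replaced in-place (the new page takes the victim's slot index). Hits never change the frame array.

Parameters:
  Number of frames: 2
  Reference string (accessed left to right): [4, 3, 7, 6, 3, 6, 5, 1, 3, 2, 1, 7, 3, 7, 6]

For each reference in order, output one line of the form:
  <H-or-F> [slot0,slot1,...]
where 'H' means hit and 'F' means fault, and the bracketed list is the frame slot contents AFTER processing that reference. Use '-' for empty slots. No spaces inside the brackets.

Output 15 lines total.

F [4,-]
F [4,3]
F [7,3]
F [7,6]
F [3,6]
H [3,6]
F [3,5]
F [1,5]
F [1,3]
F [2,3]
F [2,1]
F [7,1]
F [7,3]
H [7,3]
F [6,3]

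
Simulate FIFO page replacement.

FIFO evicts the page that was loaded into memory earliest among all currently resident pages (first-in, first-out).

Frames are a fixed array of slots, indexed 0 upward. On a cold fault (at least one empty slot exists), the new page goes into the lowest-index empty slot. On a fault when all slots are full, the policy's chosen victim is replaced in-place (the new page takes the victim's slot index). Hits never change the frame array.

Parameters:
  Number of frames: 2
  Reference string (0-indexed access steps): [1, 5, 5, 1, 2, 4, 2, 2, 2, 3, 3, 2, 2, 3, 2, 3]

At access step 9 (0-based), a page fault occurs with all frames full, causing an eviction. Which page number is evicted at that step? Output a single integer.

Answer: 2

Derivation:
Step 0: ref 1 -> FAULT, frames=[1,-]
Step 1: ref 5 -> FAULT, frames=[1,5]
Step 2: ref 5 -> HIT, frames=[1,5]
Step 3: ref 1 -> HIT, frames=[1,5]
Step 4: ref 2 -> FAULT, evict 1, frames=[2,5]
Step 5: ref 4 -> FAULT, evict 5, frames=[2,4]
Step 6: ref 2 -> HIT, frames=[2,4]
Step 7: ref 2 -> HIT, frames=[2,4]
Step 8: ref 2 -> HIT, frames=[2,4]
Step 9: ref 3 -> FAULT, evict 2, frames=[3,4]
At step 9: evicted page 2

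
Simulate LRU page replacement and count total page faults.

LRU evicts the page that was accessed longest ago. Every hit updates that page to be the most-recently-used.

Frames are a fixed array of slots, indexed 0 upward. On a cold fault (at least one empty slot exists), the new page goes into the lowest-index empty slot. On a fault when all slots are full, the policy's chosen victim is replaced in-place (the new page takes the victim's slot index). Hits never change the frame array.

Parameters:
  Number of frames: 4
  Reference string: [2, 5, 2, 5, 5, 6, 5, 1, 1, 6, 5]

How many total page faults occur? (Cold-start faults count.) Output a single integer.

Answer: 4

Derivation:
Step 0: ref 2 → FAULT, frames=[2,-,-,-]
Step 1: ref 5 → FAULT, frames=[2,5,-,-]
Step 2: ref 2 → HIT, frames=[2,5,-,-]
Step 3: ref 5 → HIT, frames=[2,5,-,-]
Step 4: ref 5 → HIT, frames=[2,5,-,-]
Step 5: ref 6 → FAULT, frames=[2,5,6,-]
Step 6: ref 5 → HIT, frames=[2,5,6,-]
Step 7: ref 1 → FAULT, frames=[2,5,6,1]
Step 8: ref 1 → HIT, frames=[2,5,6,1]
Step 9: ref 6 → HIT, frames=[2,5,6,1]
Step 10: ref 5 → HIT, frames=[2,5,6,1]
Total faults: 4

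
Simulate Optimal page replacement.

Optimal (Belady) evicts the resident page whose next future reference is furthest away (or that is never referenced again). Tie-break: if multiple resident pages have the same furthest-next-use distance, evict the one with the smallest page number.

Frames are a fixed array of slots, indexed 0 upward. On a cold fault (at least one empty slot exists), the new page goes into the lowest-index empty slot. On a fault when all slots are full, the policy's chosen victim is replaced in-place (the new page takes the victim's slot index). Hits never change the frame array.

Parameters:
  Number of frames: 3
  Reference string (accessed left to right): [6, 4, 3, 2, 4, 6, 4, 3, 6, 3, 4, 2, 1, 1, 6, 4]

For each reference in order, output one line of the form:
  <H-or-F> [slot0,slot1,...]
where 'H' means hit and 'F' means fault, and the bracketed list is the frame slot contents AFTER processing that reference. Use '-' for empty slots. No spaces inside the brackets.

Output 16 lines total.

F [6,-,-]
F [6,4,-]
F [6,4,3]
F [6,4,2]
H [6,4,2]
H [6,4,2]
H [6,4,2]
F [6,4,3]
H [6,4,3]
H [6,4,3]
H [6,4,3]
F [6,4,2]
F [6,4,1]
H [6,4,1]
H [6,4,1]
H [6,4,1]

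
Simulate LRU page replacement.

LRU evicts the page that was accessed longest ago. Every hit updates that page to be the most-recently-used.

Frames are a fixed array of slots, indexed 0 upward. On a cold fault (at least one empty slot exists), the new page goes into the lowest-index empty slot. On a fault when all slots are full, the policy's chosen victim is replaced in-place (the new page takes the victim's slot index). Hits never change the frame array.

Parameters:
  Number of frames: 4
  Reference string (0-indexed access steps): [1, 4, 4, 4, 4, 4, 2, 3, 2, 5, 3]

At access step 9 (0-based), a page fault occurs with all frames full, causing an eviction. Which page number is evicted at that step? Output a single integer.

Answer: 1

Derivation:
Step 0: ref 1 -> FAULT, frames=[1,-,-,-]
Step 1: ref 4 -> FAULT, frames=[1,4,-,-]
Step 2: ref 4 -> HIT, frames=[1,4,-,-]
Step 3: ref 4 -> HIT, frames=[1,4,-,-]
Step 4: ref 4 -> HIT, frames=[1,4,-,-]
Step 5: ref 4 -> HIT, frames=[1,4,-,-]
Step 6: ref 2 -> FAULT, frames=[1,4,2,-]
Step 7: ref 3 -> FAULT, frames=[1,4,2,3]
Step 8: ref 2 -> HIT, frames=[1,4,2,3]
Step 9: ref 5 -> FAULT, evict 1, frames=[5,4,2,3]
At step 9: evicted page 1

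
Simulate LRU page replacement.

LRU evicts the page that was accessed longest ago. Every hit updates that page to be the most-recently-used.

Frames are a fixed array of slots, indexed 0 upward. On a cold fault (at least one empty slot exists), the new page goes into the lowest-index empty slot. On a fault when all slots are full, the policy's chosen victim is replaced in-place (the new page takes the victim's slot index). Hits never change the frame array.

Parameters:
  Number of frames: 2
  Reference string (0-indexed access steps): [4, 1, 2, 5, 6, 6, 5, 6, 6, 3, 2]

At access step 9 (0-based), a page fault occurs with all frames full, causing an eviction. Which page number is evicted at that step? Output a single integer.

Answer: 5

Derivation:
Step 0: ref 4 -> FAULT, frames=[4,-]
Step 1: ref 1 -> FAULT, frames=[4,1]
Step 2: ref 2 -> FAULT, evict 4, frames=[2,1]
Step 3: ref 5 -> FAULT, evict 1, frames=[2,5]
Step 4: ref 6 -> FAULT, evict 2, frames=[6,5]
Step 5: ref 6 -> HIT, frames=[6,5]
Step 6: ref 5 -> HIT, frames=[6,5]
Step 7: ref 6 -> HIT, frames=[6,5]
Step 8: ref 6 -> HIT, frames=[6,5]
Step 9: ref 3 -> FAULT, evict 5, frames=[6,3]
At step 9: evicted page 5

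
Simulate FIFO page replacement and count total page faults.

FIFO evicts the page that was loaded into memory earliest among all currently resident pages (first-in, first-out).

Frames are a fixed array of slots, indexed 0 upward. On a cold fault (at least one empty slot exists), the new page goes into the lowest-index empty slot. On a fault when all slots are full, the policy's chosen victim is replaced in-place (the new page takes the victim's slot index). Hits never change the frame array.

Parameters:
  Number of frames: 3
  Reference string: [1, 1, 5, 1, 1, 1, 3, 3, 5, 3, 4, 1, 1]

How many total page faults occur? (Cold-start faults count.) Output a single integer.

Step 0: ref 1 → FAULT, frames=[1,-,-]
Step 1: ref 1 → HIT, frames=[1,-,-]
Step 2: ref 5 → FAULT, frames=[1,5,-]
Step 3: ref 1 → HIT, frames=[1,5,-]
Step 4: ref 1 → HIT, frames=[1,5,-]
Step 5: ref 1 → HIT, frames=[1,5,-]
Step 6: ref 3 → FAULT, frames=[1,5,3]
Step 7: ref 3 → HIT, frames=[1,5,3]
Step 8: ref 5 → HIT, frames=[1,5,3]
Step 9: ref 3 → HIT, frames=[1,5,3]
Step 10: ref 4 → FAULT (evict 1), frames=[4,5,3]
Step 11: ref 1 → FAULT (evict 5), frames=[4,1,3]
Step 12: ref 1 → HIT, frames=[4,1,3]
Total faults: 5

Answer: 5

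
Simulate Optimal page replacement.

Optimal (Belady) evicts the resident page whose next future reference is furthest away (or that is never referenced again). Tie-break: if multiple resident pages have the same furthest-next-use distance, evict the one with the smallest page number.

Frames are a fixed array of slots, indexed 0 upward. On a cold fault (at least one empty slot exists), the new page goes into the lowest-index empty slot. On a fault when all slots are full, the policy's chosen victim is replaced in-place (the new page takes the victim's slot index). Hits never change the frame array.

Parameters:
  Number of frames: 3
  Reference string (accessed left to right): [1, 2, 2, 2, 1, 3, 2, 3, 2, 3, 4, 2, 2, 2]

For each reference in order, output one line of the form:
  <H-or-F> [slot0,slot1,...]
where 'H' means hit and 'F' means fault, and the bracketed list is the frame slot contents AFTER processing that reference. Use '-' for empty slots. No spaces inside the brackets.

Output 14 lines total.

F [1,-,-]
F [1,2,-]
H [1,2,-]
H [1,2,-]
H [1,2,-]
F [1,2,3]
H [1,2,3]
H [1,2,3]
H [1,2,3]
H [1,2,3]
F [4,2,3]
H [4,2,3]
H [4,2,3]
H [4,2,3]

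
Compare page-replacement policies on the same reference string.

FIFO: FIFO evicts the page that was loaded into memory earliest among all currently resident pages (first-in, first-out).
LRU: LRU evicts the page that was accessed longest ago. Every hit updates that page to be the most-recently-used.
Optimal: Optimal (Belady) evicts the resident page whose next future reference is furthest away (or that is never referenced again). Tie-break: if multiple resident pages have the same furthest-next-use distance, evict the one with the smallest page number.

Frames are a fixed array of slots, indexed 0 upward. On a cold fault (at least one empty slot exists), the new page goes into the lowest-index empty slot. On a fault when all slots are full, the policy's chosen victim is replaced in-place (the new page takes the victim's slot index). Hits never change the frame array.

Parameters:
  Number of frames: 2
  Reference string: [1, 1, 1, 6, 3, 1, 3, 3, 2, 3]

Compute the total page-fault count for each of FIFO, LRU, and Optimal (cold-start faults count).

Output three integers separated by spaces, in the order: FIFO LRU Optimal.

Answer: 6 5 4

Derivation:
--- FIFO ---
  step 0: ref 1 -> FAULT, frames=[1,-] (faults so far: 1)
  step 1: ref 1 -> HIT, frames=[1,-] (faults so far: 1)
  step 2: ref 1 -> HIT, frames=[1,-] (faults so far: 1)
  step 3: ref 6 -> FAULT, frames=[1,6] (faults so far: 2)
  step 4: ref 3 -> FAULT, evict 1, frames=[3,6] (faults so far: 3)
  step 5: ref 1 -> FAULT, evict 6, frames=[3,1] (faults so far: 4)
  step 6: ref 3 -> HIT, frames=[3,1] (faults so far: 4)
  step 7: ref 3 -> HIT, frames=[3,1] (faults so far: 4)
  step 8: ref 2 -> FAULT, evict 3, frames=[2,1] (faults so far: 5)
  step 9: ref 3 -> FAULT, evict 1, frames=[2,3] (faults so far: 6)
  FIFO total faults: 6
--- LRU ---
  step 0: ref 1 -> FAULT, frames=[1,-] (faults so far: 1)
  step 1: ref 1 -> HIT, frames=[1,-] (faults so far: 1)
  step 2: ref 1 -> HIT, frames=[1,-] (faults so far: 1)
  step 3: ref 6 -> FAULT, frames=[1,6] (faults so far: 2)
  step 4: ref 3 -> FAULT, evict 1, frames=[3,6] (faults so far: 3)
  step 5: ref 1 -> FAULT, evict 6, frames=[3,1] (faults so far: 4)
  step 6: ref 3 -> HIT, frames=[3,1] (faults so far: 4)
  step 7: ref 3 -> HIT, frames=[3,1] (faults so far: 4)
  step 8: ref 2 -> FAULT, evict 1, frames=[3,2] (faults so far: 5)
  step 9: ref 3 -> HIT, frames=[3,2] (faults so far: 5)
  LRU total faults: 5
--- Optimal ---
  step 0: ref 1 -> FAULT, frames=[1,-] (faults so far: 1)
  step 1: ref 1 -> HIT, frames=[1,-] (faults so far: 1)
  step 2: ref 1 -> HIT, frames=[1,-] (faults so far: 1)
  step 3: ref 6 -> FAULT, frames=[1,6] (faults so far: 2)
  step 4: ref 3 -> FAULT, evict 6, frames=[1,3] (faults so far: 3)
  step 5: ref 1 -> HIT, frames=[1,3] (faults so far: 3)
  step 6: ref 3 -> HIT, frames=[1,3] (faults so far: 3)
  step 7: ref 3 -> HIT, frames=[1,3] (faults so far: 3)
  step 8: ref 2 -> FAULT, evict 1, frames=[2,3] (faults so far: 4)
  step 9: ref 3 -> HIT, frames=[2,3] (faults so far: 4)
  Optimal total faults: 4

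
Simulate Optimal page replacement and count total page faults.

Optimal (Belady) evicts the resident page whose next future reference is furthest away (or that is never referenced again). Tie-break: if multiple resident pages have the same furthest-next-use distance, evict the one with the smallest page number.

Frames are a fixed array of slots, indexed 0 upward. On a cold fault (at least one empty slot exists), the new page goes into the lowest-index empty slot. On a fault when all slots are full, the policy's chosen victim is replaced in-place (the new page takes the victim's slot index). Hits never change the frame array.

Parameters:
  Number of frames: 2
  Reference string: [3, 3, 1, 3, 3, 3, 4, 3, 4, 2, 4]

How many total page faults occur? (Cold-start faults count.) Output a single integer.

Step 0: ref 3 → FAULT, frames=[3,-]
Step 1: ref 3 → HIT, frames=[3,-]
Step 2: ref 1 → FAULT, frames=[3,1]
Step 3: ref 3 → HIT, frames=[3,1]
Step 4: ref 3 → HIT, frames=[3,1]
Step 5: ref 3 → HIT, frames=[3,1]
Step 6: ref 4 → FAULT (evict 1), frames=[3,4]
Step 7: ref 3 → HIT, frames=[3,4]
Step 8: ref 4 → HIT, frames=[3,4]
Step 9: ref 2 → FAULT (evict 3), frames=[2,4]
Step 10: ref 4 → HIT, frames=[2,4]
Total faults: 4

Answer: 4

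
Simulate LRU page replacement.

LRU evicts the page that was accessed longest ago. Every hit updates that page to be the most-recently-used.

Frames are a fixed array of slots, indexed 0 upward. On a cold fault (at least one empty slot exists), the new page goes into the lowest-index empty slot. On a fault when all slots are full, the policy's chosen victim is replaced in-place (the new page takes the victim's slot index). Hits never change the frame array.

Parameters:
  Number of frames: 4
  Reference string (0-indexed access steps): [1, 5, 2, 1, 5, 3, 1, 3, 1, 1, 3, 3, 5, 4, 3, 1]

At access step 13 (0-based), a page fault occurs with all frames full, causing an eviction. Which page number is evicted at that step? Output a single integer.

Answer: 2

Derivation:
Step 0: ref 1 -> FAULT, frames=[1,-,-,-]
Step 1: ref 5 -> FAULT, frames=[1,5,-,-]
Step 2: ref 2 -> FAULT, frames=[1,5,2,-]
Step 3: ref 1 -> HIT, frames=[1,5,2,-]
Step 4: ref 5 -> HIT, frames=[1,5,2,-]
Step 5: ref 3 -> FAULT, frames=[1,5,2,3]
Step 6: ref 1 -> HIT, frames=[1,5,2,3]
Step 7: ref 3 -> HIT, frames=[1,5,2,3]
Step 8: ref 1 -> HIT, frames=[1,5,2,3]
Step 9: ref 1 -> HIT, frames=[1,5,2,3]
Step 10: ref 3 -> HIT, frames=[1,5,2,3]
Step 11: ref 3 -> HIT, frames=[1,5,2,3]
Step 12: ref 5 -> HIT, frames=[1,5,2,3]
Step 13: ref 4 -> FAULT, evict 2, frames=[1,5,4,3]
At step 13: evicted page 2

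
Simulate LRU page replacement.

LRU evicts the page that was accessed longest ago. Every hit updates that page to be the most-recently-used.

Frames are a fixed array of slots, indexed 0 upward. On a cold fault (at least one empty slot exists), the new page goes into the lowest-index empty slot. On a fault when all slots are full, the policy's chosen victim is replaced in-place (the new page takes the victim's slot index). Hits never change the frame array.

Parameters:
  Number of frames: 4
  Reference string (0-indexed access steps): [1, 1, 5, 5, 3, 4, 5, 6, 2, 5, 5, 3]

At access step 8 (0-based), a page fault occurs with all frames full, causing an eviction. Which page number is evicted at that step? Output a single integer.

Step 0: ref 1 -> FAULT, frames=[1,-,-,-]
Step 1: ref 1 -> HIT, frames=[1,-,-,-]
Step 2: ref 5 -> FAULT, frames=[1,5,-,-]
Step 3: ref 5 -> HIT, frames=[1,5,-,-]
Step 4: ref 3 -> FAULT, frames=[1,5,3,-]
Step 5: ref 4 -> FAULT, frames=[1,5,3,4]
Step 6: ref 5 -> HIT, frames=[1,5,3,4]
Step 7: ref 6 -> FAULT, evict 1, frames=[6,5,3,4]
Step 8: ref 2 -> FAULT, evict 3, frames=[6,5,2,4]
At step 8: evicted page 3

Answer: 3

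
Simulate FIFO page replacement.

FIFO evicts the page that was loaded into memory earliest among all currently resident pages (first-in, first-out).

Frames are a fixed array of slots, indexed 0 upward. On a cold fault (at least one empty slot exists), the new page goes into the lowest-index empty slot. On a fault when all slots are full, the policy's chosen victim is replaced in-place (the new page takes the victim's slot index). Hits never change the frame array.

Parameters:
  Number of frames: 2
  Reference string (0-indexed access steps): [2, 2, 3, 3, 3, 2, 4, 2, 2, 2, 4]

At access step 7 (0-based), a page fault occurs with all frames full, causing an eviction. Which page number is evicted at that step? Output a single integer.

Step 0: ref 2 -> FAULT, frames=[2,-]
Step 1: ref 2 -> HIT, frames=[2,-]
Step 2: ref 3 -> FAULT, frames=[2,3]
Step 3: ref 3 -> HIT, frames=[2,3]
Step 4: ref 3 -> HIT, frames=[2,3]
Step 5: ref 2 -> HIT, frames=[2,3]
Step 6: ref 4 -> FAULT, evict 2, frames=[4,3]
Step 7: ref 2 -> FAULT, evict 3, frames=[4,2]
At step 7: evicted page 3

Answer: 3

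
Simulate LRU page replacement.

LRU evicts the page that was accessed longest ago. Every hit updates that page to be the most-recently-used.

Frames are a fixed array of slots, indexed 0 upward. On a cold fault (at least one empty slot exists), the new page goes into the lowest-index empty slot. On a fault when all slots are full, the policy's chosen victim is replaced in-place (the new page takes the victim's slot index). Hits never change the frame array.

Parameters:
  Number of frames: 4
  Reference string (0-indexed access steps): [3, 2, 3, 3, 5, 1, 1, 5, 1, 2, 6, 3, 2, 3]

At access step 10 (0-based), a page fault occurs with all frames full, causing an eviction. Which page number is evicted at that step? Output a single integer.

Answer: 3

Derivation:
Step 0: ref 3 -> FAULT, frames=[3,-,-,-]
Step 1: ref 2 -> FAULT, frames=[3,2,-,-]
Step 2: ref 3 -> HIT, frames=[3,2,-,-]
Step 3: ref 3 -> HIT, frames=[3,2,-,-]
Step 4: ref 5 -> FAULT, frames=[3,2,5,-]
Step 5: ref 1 -> FAULT, frames=[3,2,5,1]
Step 6: ref 1 -> HIT, frames=[3,2,5,1]
Step 7: ref 5 -> HIT, frames=[3,2,5,1]
Step 8: ref 1 -> HIT, frames=[3,2,5,1]
Step 9: ref 2 -> HIT, frames=[3,2,5,1]
Step 10: ref 6 -> FAULT, evict 3, frames=[6,2,5,1]
At step 10: evicted page 3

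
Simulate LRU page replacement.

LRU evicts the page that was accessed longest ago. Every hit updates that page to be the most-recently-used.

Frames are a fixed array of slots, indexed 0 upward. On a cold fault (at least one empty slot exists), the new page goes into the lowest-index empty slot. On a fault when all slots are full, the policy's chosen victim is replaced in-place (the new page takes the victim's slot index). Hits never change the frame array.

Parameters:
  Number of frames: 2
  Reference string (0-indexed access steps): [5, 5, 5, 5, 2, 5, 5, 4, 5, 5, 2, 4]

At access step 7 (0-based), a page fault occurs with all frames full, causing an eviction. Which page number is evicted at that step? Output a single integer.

Answer: 2

Derivation:
Step 0: ref 5 -> FAULT, frames=[5,-]
Step 1: ref 5 -> HIT, frames=[5,-]
Step 2: ref 5 -> HIT, frames=[5,-]
Step 3: ref 5 -> HIT, frames=[5,-]
Step 4: ref 2 -> FAULT, frames=[5,2]
Step 5: ref 5 -> HIT, frames=[5,2]
Step 6: ref 5 -> HIT, frames=[5,2]
Step 7: ref 4 -> FAULT, evict 2, frames=[5,4]
At step 7: evicted page 2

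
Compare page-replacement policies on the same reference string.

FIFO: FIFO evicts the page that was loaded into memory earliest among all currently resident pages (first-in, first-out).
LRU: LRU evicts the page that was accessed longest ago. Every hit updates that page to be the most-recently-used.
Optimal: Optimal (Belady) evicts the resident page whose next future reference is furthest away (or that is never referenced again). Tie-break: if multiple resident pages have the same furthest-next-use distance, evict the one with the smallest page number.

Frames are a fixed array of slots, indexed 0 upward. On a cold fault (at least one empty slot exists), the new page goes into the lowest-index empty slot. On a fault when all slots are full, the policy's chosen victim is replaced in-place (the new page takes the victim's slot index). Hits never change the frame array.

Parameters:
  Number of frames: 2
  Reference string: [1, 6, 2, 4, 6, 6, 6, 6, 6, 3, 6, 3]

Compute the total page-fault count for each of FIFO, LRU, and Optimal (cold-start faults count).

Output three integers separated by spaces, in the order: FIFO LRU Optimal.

Answer: 6 6 5

Derivation:
--- FIFO ---
  step 0: ref 1 -> FAULT, frames=[1,-] (faults so far: 1)
  step 1: ref 6 -> FAULT, frames=[1,6] (faults so far: 2)
  step 2: ref 2 -> FAULT, evict 1, frames=[2,6] (faults so far: 3)
  step 3: ref 4 -> FAULT, evict 6, frames=[2,4] (faults so far: 4)
  step 4: ref 6 -> FAULT, evict 2, frames=[6,4] (faults so far: 5)
  step 5: ref 6 -> HIT, frames=[6,4] (faults so far: 5)
  step 6: ref 6 -> HIT, frames=[6,4] (faults so far: 5)
  step 7: ref 6 -> HIT, frames=[6,4] (faults so far: 5)
  step 8: ref 6 -> HIT, frames=[6,4] (faults so far: 5)
  step 9: ref 3 -> FAULT, evict 4, frames=[6,3] (faults so far: 6)
  step 10: ref 6 -> HIT, frames=[6,3] (faults so far: 6)
  step 11: ref 3 -> HIT, frames=[6,3] (faults so far: 6)
  FIFO total faults: 6
--- LRU ---
  step 0: ref 1 -> FAULT, frames=[1,-] (faults so far: 1)
  step 1: ref 6 -> FAULT, frames=[1,6] (faults so far: 2)
  step 2: ref 2 -> FAULT, evict 1, frames=[2,6] (faults so far: 3)
  step 3: ref 4 -> FAULT, evict 6, frames=[2,4] (faults so far: 4)
  step 4: ref 6 -> FAULT, evict 2, frames=[6,4] (faults so far: 5)
  step 5: ref 6 -> HIT, frames=[6,4] (faults so far: 5)
  step 6: ref 6 -> HIT, frames=[6,4] (faults so far: 5)
  step 7: ref 6 -> HIT, frames=[6,4] (faults so far: 5)
  step 8: ref 6 -> HIT, frames=[6,4] (faults so far: 5)
  step 9: ref 3 -> FAULT, evict 4, frames=[6,3] (faults so far: 6)
  step 10: ref 6 -> HIT, frames=[6,3] (faults so far: 6)
  step 11: ref 3 -> HIT, frames=[6,3] (faults so far: 6)
  LRU total faults: 6
--- Optimal ---
  step 0: ref 1 -> FAULT, frames=[1,-] (faults so far: 1)
  step 1: ref 6 -> FAULT, frames=[1,6] (faults so far: 2)
  step 2: ref 2 -> FAULT, evict 1, frames=[2,6] (faults so far: 3)
  step 3: ref 4 -> FAULT, evict 2, frames=[4,6] (faults so far: 4)
  step 4: ref 6 -> HIT, frames=[4,6] (faults so far: 4)
  step 5: ref 6 -> HIT, frames=[4,6] (faults so far: 4)
  step 6: ref 6 -> HIT, frames=[4,6] (faults so far: 4)
  step 7: ref 6 -> HIT, frames=[4,6] (faults so far: 4)
  step 8: ref 6 -> HIT, frames=[4,6] (faults so far: 4)
  step 9: ref 3 -> FAULT, evict 4, frames=[3,6] (faults so far: 5)
  step 10: ref 6 -> HIT, frames=[3,6] (faults so far: 5)
  step 11: ref 3 -> HIT, frames=[3,6] (faults so far: 5)
  Optimal total faults: 5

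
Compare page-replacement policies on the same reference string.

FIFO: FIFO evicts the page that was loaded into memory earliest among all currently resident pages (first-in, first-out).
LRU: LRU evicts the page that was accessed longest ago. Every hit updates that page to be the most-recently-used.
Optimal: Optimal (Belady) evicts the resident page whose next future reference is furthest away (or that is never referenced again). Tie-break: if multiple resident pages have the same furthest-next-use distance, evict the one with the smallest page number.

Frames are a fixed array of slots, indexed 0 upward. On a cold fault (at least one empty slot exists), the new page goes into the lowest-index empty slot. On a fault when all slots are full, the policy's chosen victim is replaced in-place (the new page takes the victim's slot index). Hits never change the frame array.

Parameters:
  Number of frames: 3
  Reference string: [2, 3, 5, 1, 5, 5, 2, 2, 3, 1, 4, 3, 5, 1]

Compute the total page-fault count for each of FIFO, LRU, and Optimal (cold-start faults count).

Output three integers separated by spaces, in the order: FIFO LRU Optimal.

--- FIFO ---
  step 0: ref 2 -> FAULT, frames=[2,-,-] (faults so far: 1)
  step 1: ref 3 -> FAULT, frames=[2,3,-] (faults so far: 2)
  step 2: ref 5 -> FAULT, frames=[2,3,5] (faults so far: 3)
  step 3: ref 1 -> FAULT, evict 2, frames=[1,3,5] (faults so far: 4)
  step 4: ref 5 -> HIT, frames=[1,3,5] (faults so far: 4)
  step 5: ref 5 -> HIT, frames=[1,3,5] (faults so far: 4)
  step 6: ref 2 -> FAULT, evict 3, frames=[1,2,5] (faults so far: 5)
  step 7: ref 2 -> HIT, frames=[1,2,5] (faults so far: 5)
  step 8: ref 3 -> FAULT, evict 5, frames=[1,2,3] (faults so far: 6)
  step 9: ref 1 -> HIT, frames=[1,2,3] (faults so far: 6)
  step 10: ref 4 -> FAULT, evict 1, frames=[4,2,3] (faults so far: 7)
  step 11: ref 3 -> HIT, frames=[4,2,3] (faults so far: 7)
  step 12: ref 5 -> FAULT, evict 2, frames=[4,5,3] (faults so far: 8)
  step 13: ref 1 -> FAULT, evict 3, frames=[4,5,1] (faults so far: 9)
  FIFO total faults: 9
--- LRU ---
  step 0: ref 2 -> FAULT, frames=[2,-,-] (faults so far: 1)
  step 1: ref 3 -> FAULT, frames=[2,3,-] (faults so far: 2)
  step 2: ref 5 -> FAULT, frames=[2,3,5] (faults so far: 3)
  step 3: ref 1 -> FAULT, evict 2, frames=[1,3,5] (faults so far: 4)
  step 4: ref 5 -> HIT, frames=[1,3,5] (faults so far: 4)
  step 5: ref 5 -> HIT, frames=[1,3,5] (faults so far: 4)
  step 6: ref 2 -> FAULT, evict 3, frames=[1,2,5] (faults so far: 5)
  step 7: ref 2 -> HIT, frames=[1,2,5] (faults so far: 5)
  step 8: ref 3 -> FAULT, evict 1, frames=[3,2,5] (faults so far: 6)
  step 9: ref 1 -> FAULT, evict 5, frames=[3,2,1] (faults so far: 7)
  step 10: ref 4 -> FAULT, evict 2, frames=[3,4,1] (faults so far: 8)
  step 11: ref 3 -> HIT, frames=[3,4,1] (faults so far: 8)
  step 12: ref 5 -> FAULT, evict 1, frames=[3,4,5] (faults so far: 9)
  step 13: ref 1 -> FAULT, evict 4, frames=[3,1,5] (faults so far: 10)
  LRU total faults: 10
--- Optimal ---
  step 0: ref 2 -> FAULT, frames=[2,-,-] (faults so far: 1)
  step 1: ref 3 -> FAULT, frames=[2,3,-] (faults so far: 2)
  step 2: ref 5 -> FAULT, frames=[2,3,5] (faults so far: 3)
  step 3: ref 1 -> FAULT, evict 3, frames=[2,1,5] (faults so far: 4)
  step 4: ref 5 -> HIT, frames=[2,1,5] (faults so far: 4)
  step 5: ref 5 -> HIT, frames=[2,1,5] (faults so far: 4)
  step 6: ref 2 -> HIT, frames=[2,1,5] (faults so far: 4)
  step 7: ref 2 -> HIT, frames=[2,1,5] (faults so far: 4)
  step 8: ref 3 -> FAULT, evict 2, frames=[3,1,5] (faults so far: 5)
  step 9: ref 1 -> HIT, frames=[3,1,5] (faults so far: 5)
  step 10: ref 4 -> FAULT, evict 1, frames=[3,4,5] (faults so far: 6)
  step 11: ref 3 -> HIT, frames=[3,4,5] (faults so far: 6)
  step 12: ref 5 -> HIT, frames=[3,4,5] (faults so far: 6)
  step 13: ref 1 -> FAULT, evict 3, frames=[1,4,5] (faults so far: 7)
  Optimal total faults: 7

Answer: 9 10 7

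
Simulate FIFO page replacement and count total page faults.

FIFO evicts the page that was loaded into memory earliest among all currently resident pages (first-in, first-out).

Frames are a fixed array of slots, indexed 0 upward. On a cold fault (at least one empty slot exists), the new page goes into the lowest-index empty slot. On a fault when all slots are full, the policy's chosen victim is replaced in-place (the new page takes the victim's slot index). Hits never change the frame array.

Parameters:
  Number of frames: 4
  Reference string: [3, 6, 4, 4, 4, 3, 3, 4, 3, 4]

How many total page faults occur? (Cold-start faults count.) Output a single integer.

Answer: 3

Derivation:
Step 0: ref 3 → FAULT, frames=[3,-,-,-]
Step 1: ref 6 → FAULT, frames=[3,6,-,-]
Step 2: ref 4 → FAULT, frames=[3,6,4,-]
Step 3: ref 4 → HIT, frames=[3,6,4,-]
Step 4: ref 4 → HIT, frames=[3,6,4,-]
Step 5: ref 3 → HIT, frames=[3,6,4,-]
Step 6: ref 3 → HIT, frames=[3,6,4,-]
Step 7: ref 4 → HIT, frames=[3,6,4,-]
Step 8: ref 3 → HIT, frames=[3,6,4,-]
Step 9: ref 4 → HIT, frames=[3,6,4,-]
Total faults: 3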